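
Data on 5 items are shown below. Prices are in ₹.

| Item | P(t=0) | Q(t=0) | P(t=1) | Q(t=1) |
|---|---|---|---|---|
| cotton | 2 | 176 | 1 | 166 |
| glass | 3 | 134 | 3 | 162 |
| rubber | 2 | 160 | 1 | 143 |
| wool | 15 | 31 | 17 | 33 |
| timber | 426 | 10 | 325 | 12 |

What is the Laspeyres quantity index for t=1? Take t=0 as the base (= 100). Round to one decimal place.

115.7

Laspeyres quantity index uses base-period prices as weights.
ΣP(t=0)·Q(t=1) = 2×166 + 3×162 + 2×143 + 15×33 + 426×12 = 332 + 486 + 286 + 495 + 5112 = 6711
ΣP(t=0)·Q(t=0) = 2×176 + 3×134 + 2×160 + 15×31 + 426×10 = 352 + 402 + 320 + 465 + 4260 = 5799
Index = 6711 / 5799 × 100 = 115.7268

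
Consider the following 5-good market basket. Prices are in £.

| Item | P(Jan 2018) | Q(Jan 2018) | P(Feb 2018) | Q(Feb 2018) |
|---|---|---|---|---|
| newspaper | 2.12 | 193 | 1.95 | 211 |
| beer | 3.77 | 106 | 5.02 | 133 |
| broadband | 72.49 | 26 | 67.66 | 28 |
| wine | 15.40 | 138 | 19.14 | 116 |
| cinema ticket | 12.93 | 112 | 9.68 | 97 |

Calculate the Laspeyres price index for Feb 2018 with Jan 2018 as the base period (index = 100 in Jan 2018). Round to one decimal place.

102.0

Laspeyres price index uses base-period quantities as weights.
ΣP(Feb 2018)·Q(Jan 2018) = 1.95×193 + 5.02×106 + 67.66×26 + 19.14×138 + 9.68×112 = 376.35 + 532.12 + 1759.16 + 2641.32 + 1084.16 = 6393.11
ΣP(Jan 2018)·Q(Jan 2018) = 2.12×193 + 3.77×106 + 72.49×26 + 15.40×138 + 12.93×112 = 409.16 + 399.62 + 1884.74 + 2125.2 + 1448.16 = 6266.88
Index = 6393.11 / 6266.88 × 100 = 102.0142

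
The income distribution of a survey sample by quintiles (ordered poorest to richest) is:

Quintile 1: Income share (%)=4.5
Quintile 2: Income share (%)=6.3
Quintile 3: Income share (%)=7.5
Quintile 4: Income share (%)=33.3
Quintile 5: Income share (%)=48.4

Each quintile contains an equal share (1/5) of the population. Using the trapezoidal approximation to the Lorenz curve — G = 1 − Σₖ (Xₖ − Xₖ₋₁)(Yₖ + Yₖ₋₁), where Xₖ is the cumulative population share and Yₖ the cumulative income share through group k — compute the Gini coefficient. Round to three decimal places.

Cumulative income shares Yₖ: 0.0450, 0.1080, 0.1830, 0.5160, 1.0000
Σ (Xₖ−Xₖ₋₁)(Yₖ+Yₖ₋₁) = (1/5)(0.0450+0.0000) + (1/5)(0.1080+0.0450) + (1/5)(0.1830+0.1080) + (1/5)(0.5160+0.1830) + (1/5)(1.0000+0.5160)
  = 0.0090 + 0.0306 + 0.0582 + 0.1398 + 0.3032 = 0.5408
G = 1 − 0.5408 = 0.4592

0.459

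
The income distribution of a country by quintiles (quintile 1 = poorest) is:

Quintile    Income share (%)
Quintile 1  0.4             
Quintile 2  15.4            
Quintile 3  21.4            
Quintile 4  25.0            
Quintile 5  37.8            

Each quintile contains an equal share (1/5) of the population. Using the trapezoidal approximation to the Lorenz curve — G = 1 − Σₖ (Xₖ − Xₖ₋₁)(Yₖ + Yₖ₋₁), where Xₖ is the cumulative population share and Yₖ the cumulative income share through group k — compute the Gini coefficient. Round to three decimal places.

0.338

Cumulative income shares Yₖ: 0.0040, 0.1580, 0.3720, 0.6220, 1.0000
Σ (Xₖ−Xₖ₋₁)(Yₖ+Yₖ₋₁) = (1/5)(0.0040+0.0000) + (1/5)(0.1580+0.0040) + (1/5)(0.3720+0.1580) + (1/5)(0.6220+0.3720) + (1/5)(1.0000+0.6220)
  = 0.0008 + 0.0324 + 0.1060 + 0.1988 + 0.3244 = 0.6624
G = 1 − 0.6624 = 0.3376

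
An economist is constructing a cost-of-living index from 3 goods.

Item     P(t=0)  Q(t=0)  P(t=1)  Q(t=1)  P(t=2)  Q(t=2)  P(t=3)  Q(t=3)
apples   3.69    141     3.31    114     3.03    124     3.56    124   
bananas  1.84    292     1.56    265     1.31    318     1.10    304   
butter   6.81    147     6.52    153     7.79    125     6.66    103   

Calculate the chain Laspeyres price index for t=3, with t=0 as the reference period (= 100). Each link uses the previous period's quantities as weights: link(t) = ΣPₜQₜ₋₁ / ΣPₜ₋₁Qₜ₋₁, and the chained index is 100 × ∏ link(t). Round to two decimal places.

Link t=0→t=1:
ΣP(t=1)Q(t=0) = 3.31×141 + 1.56×292 + 6.52×147 = 466.71 + 455.52 + 958.44 = 1880.67
ΣP(t=0)Q(t=0) = 3.69×141 + 1.84×292 + 6.81×147 = 520.29 + 537.28 + 1001.07 = 2058.64
link = 1880.67/2058.64 = 0.913550
Link t=1→t=2:
ΣP(t=2)Q(t=1) = 3.03×114 + 1.31×265 + 7.79×153 = 345.42 + 347.15 + 1191.87 = 1884.44
ΣP(t=1)Q(t=1) = 3.31×114 + 1.56×265 + 6.52×153 = 377.34 + 413.4 + 997.56 = 1788.3
link = 1884.44/1788.3 = 1.053761
Link t=2→t=3:
ΣP(t=3)Q(t=2) = 3.56×124 + 1.10×318 + 6.66×125 = 441.44 + 349.8 + 832.5 = 1623.74
ΣP(t=2)Q(t=2) = 3.03×124 + 1.31×318 + 7.79×125 = 375.72 + 416.58 + 973.75 = 1766.05
link = 1623.74/1766.05 = 0.919419
Chained index = 100 × 0.913550 × 1.053761 × 0.919419 = 88.5090

88.51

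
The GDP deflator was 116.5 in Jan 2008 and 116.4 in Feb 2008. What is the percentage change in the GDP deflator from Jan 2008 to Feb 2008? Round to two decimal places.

Change = (116.4 − 116.5) / 116.5 × 100
       = -0.1 / 116.5 × 100 = -0.0858%

-0.09%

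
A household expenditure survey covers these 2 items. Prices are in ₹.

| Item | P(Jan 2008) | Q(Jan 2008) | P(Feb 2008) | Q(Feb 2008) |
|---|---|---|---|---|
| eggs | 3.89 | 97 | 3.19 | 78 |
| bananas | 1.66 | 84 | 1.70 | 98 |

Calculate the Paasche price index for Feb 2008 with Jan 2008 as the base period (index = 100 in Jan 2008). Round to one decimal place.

Paasche price index uses current-period quantities as weights.
ΣP(Feb 2008)·Q(Feb 2008) = 3.19×78 + 1.70×98 = 248.82 + 166.6 = 415.42
ΣP(Jan 2008)·Q(Feb 2008) = 3.89×78 + 1.66×98 = 303.42 + 162.68 = 466.1
Index = 415.42 / 466.1 × 100 = 89.1268

89.1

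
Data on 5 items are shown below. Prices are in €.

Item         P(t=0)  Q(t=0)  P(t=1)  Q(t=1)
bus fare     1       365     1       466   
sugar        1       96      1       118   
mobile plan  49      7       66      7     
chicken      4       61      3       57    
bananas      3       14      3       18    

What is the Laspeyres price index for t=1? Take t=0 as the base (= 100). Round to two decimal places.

105.32

Laspeyres price index uses base-period quantities as weights.
ΣP(t=1)·Q(t=0) = 1×365 + 1×96 + 66×7 + 3×61 + 3×14 = 365 + 96 + 462 + 183 + 42 = 1148
ΣP(t=0)·Q(t=0) = 1×365 + 1×96 + 49×7 + 4×61 + 3×14 = 365 + 96 + 343 + 244 + 42 = 1090
Index = 1148 / 1090 × 100 = 105.3211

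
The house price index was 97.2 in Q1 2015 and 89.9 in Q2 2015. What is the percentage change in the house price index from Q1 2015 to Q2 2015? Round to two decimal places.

Change = (89.9 − 97.2) / 97.2 × 100
       = -7.3 / 97.2 × 100 = -7.5103%

-7.51%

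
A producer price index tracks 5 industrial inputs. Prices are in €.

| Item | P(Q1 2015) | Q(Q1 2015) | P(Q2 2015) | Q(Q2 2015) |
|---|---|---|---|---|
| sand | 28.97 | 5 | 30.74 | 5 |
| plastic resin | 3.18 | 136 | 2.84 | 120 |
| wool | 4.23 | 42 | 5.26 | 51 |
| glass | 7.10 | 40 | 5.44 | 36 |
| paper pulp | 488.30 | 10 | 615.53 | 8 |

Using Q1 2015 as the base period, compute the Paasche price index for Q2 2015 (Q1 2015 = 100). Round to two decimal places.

Paasche price index uses current-period quantities as weights.
ΣP(Q2 2015)·Q(Q2 2015) = 30.74×5 + 2.84×120 + 5.26×51 + 5.44×36 + 615.53×8 = 153.7 + 340.8 + 268.26 + 195.84 + 4924.24 = 5882.84
ΣP(Q1 2015)·Q(Q2 2015) = 28.97×5 + 3.18×120 + 4.23×51 + 7.10×36 + 488.30×8 = 144.85 + 381.6 + 215.73 + 255.6 + 3906.4 = 4904.18
Index = 5882.84 / 4904.18 × 100 = 119.9556

119.96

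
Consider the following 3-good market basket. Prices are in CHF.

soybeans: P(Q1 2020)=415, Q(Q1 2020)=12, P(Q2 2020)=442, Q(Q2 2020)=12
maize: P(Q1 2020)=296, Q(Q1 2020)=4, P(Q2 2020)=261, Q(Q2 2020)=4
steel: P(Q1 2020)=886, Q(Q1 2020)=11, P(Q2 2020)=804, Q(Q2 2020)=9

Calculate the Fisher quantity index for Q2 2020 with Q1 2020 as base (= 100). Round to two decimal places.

Laspeyres component (base-period weights):
ΣP(Q1 2020)Q(Q2 2020) = 415×12 + 296×4 + 886×9 = 4980 + 1184 + 7974 = 14138
ΣP(Q1 2020)Q(Q1 2020) = 415×12 + 296×4 + 886×11 = 4980 + 1184 + 9746 = 15910
L = 14138 / 15910 × 100 = 88.8624
Paasche component (current-period weights):
ΣP(Q2 2020)Q(Q2 2020) = 442×12 + 261×4 + 804×9 = 5304 + 1044 + 7236 = 13584
ΣP(Q2 2020)Q(Q1 2020) = 442×12 + 261×4 + 804×11 = 5304 + 1044 + 8844 = 15192
P = 13584 / 15192 × 100 = 89.4155
Fisher = √(L × P) = √(88.8624 × 89.4155) = 89.1385

89.14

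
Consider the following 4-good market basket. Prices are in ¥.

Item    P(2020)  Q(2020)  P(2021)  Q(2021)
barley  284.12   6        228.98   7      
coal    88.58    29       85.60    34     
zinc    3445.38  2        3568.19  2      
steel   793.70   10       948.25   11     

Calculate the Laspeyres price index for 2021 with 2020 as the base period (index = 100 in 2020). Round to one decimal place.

Laspeyres price index uses base-period quantities as weights.
ΣP(2021)·Q(2020) = 228.98×6 + 85.60×29 + 3568.19×2 + 948.25×10 = 1373.88 + 2482.4 + 7136.38 + 9482.5 = 20475.16
ΣP(2020)·Q(2020) = 284.12×6 + 88.58×29 + 3445.38×2 + 793.70×10 = 1704.72 + 2568.82 + 6890.76 + 7937 = 19101.3
Index = 20475.16 / 19101.3 × 100 = 107.1925

107.2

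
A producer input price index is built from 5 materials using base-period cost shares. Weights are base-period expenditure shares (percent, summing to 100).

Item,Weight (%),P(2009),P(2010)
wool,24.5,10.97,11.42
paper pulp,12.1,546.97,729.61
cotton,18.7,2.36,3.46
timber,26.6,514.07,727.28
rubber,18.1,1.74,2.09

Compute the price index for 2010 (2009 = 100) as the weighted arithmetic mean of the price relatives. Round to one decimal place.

wool: 24.5 × (11.42/10.97) = 24.5 × 1.041021 = 25.5050
paper pulp: 12.1 × (729.61/546.97) = 12.1 × 1.333912 = 16.1403
cotton: 18.7 × (3.46/2.36) = 18.7 × 1.466102 = 27.4161
timber: 26.6 × (727.28/514.07) = 26.6 × 1.414749 = 37.6323
rubber: 18.1 × (2.09/1.74) = 18.1 × 1.201149 = 21.7408
Index = Σ wᵢ·(p₁ᵢ/p₀ᵢ) = 25.5050 + 16.1403 + 27.4161 + 37.6323 + 21.7408 = 128.4346

128.4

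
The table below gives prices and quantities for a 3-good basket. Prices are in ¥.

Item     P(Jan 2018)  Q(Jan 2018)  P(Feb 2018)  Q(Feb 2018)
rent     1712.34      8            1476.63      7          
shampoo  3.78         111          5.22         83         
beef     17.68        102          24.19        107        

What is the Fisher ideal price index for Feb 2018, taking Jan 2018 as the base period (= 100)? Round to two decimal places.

Laspeyres component (base-period weights):
ΣP(Feb 2018)Q(Jan 2018) = 1476.63×8 + 5.22×111 + 24.19×102 = 11813.04 + 579.42 + 2467.38 = 14859.84
ΣP(Jan 2018)Q(Jan 2018) = 1712.34×8 + 3.78×111 + 17.68×102 = 13698.72 + 419.58 + 1803.36 = 15921.66
L = 14859.84 / 15921.66 × 100 = 93.3310
Paasche component (current-period weights):
ΣP(Feb 2018)Q(Feb 2018) = 1476.63×7 + 5.22×83 + 24.19×107 = 10336.41 + 433.26 + 2588.33 = 13358
ΣP(Jan 2018)Q(Feb 2018) = 1712.34×7 + 3.78×83 + 17.68×107 = 11986.38 + 313.74 + 1891.76 = 14191.88
P = 13358 / 14191.88 × 100 = 94.1242
Fisher = √(L × P) = √(93.3310 × 94.1242) = 93.7268

93.73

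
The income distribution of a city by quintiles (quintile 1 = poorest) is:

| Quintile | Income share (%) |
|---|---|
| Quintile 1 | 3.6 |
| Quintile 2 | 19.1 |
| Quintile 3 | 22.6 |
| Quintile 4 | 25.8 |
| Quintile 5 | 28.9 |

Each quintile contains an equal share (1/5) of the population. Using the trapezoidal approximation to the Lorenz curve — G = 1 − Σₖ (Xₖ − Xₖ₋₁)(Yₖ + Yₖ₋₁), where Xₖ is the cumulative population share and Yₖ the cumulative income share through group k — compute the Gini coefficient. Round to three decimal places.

Cumulative income shares Yₖ: 0.0360, 0.2270, 0.4530, 0.7110, 1.0000
Σ (Xₖ−Xₖ₋₁)(Yₖ+Yₖ₋₁) = (1/5)(0.0360+0.0000) + (1/5)(0.2270+0.0360) + (1/5)(0.4530+0.2270) + (1/5)(0.7110+0.4530) + (1/5)(1.0000+0.7110)
  = 0.0072 + 0.0526 + 0.1360 + 0.2328 + 0.3422 = 0.7708
G = 1 − 0.7708 = 0.2292

0.229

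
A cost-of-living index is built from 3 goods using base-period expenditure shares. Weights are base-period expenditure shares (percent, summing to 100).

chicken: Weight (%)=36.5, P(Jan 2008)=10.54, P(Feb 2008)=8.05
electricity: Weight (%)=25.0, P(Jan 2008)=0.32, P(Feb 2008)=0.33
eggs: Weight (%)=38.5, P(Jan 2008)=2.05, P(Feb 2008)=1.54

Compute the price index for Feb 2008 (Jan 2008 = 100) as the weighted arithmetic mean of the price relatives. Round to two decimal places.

chicken: 36.5 × (8.05/10.54) = 36.5 × 0.763757 = 27.8771
electricity: 25.0 × (0.33/0.32) = 25.0 × 1.031250 = 25.7812
eggs: 38.5 × (1.54/2.05) = 38.5 × 0.751220 = 28.9220
Index = Σ wᵢ·(p₁ᵢ/p₀ᵢ) = 27.8771 + 25.7812 + 28.9220 = 82.5803

82.58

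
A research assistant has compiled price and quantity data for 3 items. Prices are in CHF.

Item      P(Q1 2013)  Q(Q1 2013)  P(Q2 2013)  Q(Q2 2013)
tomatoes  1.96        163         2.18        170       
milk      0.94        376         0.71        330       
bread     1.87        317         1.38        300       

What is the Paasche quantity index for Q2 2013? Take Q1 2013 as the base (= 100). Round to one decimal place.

Paasche quantity index uses current-period prices as weights.
ΣP(Q2 2013)·Q(Q2 2013) = 2.18×170 + 0.71×330 + 1.38×300 = 370.6 + 234.3 + 414 = 1018.9
ΣP(Q2 2013)·Q(Q1 2013) = 2.18×163 + 0.71×376 + 1.38×317 = 355.34 + 266.96 + 437.46 = 1059.76
Index = 1018.9 / 1059.76 × 100 = 96.1444

96.1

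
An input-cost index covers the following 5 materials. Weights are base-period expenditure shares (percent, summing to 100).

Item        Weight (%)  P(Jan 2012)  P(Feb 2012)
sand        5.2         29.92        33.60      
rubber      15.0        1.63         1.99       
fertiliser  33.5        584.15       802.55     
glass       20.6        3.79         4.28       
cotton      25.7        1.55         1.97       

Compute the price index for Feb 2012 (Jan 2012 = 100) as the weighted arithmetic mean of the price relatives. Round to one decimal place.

126.1

sand: 5.2 × (33.60/29.92) = 5.2 × 1.122995 = 5.8396
rubber: 15.0 × (1.99/1.63) = 15.0 × 1.220859 = 18.3129
fertiliser: 33.5 × (802.55/584.15) = 33.5 × 1.373877 = 46.0249
glass: 20.6 × (4.28/3.79) = 20.6 × 1.129288 = 23.2633
cotton: 25.7 × (1.97/1.55) = 25.7 × 1.270968 = 32.6639
Index = Σ wᵢ·(p₁ᵢ/p₀ᵢ) = 5.8396 + 18.3129 + 46.0249 + 23.2633 + 32.6639 = 126.1045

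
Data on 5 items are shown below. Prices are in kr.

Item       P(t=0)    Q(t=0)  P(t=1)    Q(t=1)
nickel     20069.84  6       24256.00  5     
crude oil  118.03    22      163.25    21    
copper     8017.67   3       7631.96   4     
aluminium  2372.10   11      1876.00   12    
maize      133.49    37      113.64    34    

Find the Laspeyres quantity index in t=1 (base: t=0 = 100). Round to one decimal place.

94.3

Laspeyres quantity index uses base-period prices as weights.
ΣP(t=0)·Q(t=1) = 20069.84×5 + 118.03×21 + 8017.67×4 + 2372.10×12 + 133.49×34 = 100349.2 + 2478.63 + 32070.68 + 28465.2 + 4538.66 = 167902.37
ΣP(t=0)·Q(t=0) = 20069.84×6 + 118.03×22 + 8017.67×3 + 2372.10×11 + 133.49×37 = 120419.04 + 2596.66 + 24053.01 + 26093.1 + 4939.13 = 178100.94
Index = 167902.37 / 178100.94 × 100 = 94.2737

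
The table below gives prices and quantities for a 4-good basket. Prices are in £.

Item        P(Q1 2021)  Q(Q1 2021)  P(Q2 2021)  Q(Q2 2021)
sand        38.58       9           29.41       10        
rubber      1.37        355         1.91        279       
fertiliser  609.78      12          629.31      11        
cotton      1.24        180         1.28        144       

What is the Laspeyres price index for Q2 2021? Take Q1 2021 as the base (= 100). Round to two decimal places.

Laspeyres price index uses base-period quantities as weights.
ΣP(Q2 2021)·Q(Q1 2021) = 29.41×9 + 1.91×355 + 629.31×12 + 1.28×180 = 264.69 + 678.05 + 7551.72 + 230.4 = 8724.86
ΣP(Q1 2021)·Q(Q1 2021) = 38.58×9 + 1.37×355 + 609.78×12 + 1.24×180 = 347.22 + 486.35 + 7317.36 + 223.2 = 8374.13
Index = 8724.86 / 8374.13 × 100 = 104.1883

104.19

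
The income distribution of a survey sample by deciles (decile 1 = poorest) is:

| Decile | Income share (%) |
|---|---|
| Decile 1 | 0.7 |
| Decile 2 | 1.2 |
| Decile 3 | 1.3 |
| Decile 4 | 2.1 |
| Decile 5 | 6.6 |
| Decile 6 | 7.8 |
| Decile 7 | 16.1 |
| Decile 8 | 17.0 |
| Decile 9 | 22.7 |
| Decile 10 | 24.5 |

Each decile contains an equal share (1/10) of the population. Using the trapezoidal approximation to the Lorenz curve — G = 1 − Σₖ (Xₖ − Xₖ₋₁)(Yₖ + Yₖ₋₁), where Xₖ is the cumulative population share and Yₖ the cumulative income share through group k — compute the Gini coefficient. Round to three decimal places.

Cumulative income shares Yₖ: 0.0070, 0.0190, 0.0320, 0.0530, 0.1190, 0.1970, 0.3580, 0.5280, 0.7550, 1.0000
Σ (Xₖ−Xₖ₋₁)(Yₖ+Yₖ₋₁) = (1/10)(0.0070+0.0000) + (1/10)(0.0190+0.0070) + (1/10)(0.0320+0.0190) + (1/10)(0.0530+0.0320) + (1/10)(0.1190+0.0530) + (1/10)(0.1970+0.1190) + (1/10)(0.3580+0.1970) + (1/10)(0.5280+0.3580) + (1/10)(0.7550+0.5280) + (1/10)(1.0000+0.7550)
  = 0.0007 + 0.0026 + 0.0051 + 0.0085 + 0.0172 + 0.0316 + 0.0555 + 0.0886 + 0.1283 + 0.1755 = 0.5136
G = 1 − 0.5136 = 0.4864

0.486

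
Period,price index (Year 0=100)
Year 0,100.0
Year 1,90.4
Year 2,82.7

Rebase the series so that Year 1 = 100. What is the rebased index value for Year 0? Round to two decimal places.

110.62

Rebased(Year 0) = 100.0 / 90.4 × 100 = 110.6195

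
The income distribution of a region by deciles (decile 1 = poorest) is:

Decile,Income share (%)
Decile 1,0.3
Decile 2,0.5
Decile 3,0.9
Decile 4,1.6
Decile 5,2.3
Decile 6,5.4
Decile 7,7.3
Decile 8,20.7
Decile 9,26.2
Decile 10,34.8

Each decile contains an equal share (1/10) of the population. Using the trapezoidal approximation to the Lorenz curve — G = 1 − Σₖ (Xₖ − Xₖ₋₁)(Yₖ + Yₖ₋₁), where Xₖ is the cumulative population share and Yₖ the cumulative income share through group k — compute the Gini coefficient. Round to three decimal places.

0.610

Cumulative income shares Yₖ: 0.0030, 0.0080, 0.0170, 0.0330, 0.0560, 0.1100, 0.1830, 0.3900, 0.6520, 1.0000
Σ (Xₖ−Xₖ₋₁)(Yₖ+Yₖ₋₁) = (1/10)(0.0030+0.0000) + (1/10)(0.0080+0.0030) + (1/10)(0.0170+0.0080) + (1/10)(0.0330+0.0170) + (1/10)(0.0560+0.0330) + (1/10)(0.1100+0.0560) + (1/10)(0.1830+0.1100) + (1/10)(0.3900+0.1830) + (1/10)(0.6520+0.3900) + (1/10)(1.0000+0.6520)
  = 0.0003 + 0.0011 + 0.0025 + 0.0050 + 0.0089 + 0.0166 + 0.0293 + 0.0573 + 0.1042 + 0.1652 = 0.3904
G = 1 − 0.3904 = 0.6096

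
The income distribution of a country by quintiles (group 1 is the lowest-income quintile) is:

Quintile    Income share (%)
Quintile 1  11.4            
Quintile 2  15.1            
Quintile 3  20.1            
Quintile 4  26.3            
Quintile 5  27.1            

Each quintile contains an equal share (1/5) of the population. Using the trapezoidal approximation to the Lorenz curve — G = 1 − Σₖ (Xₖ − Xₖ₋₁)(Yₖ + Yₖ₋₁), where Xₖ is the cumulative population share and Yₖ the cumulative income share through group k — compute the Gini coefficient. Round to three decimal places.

0.170

Cumulative income shares Yₖ: 0.1140, 0.2650, 0.4660, 0.7290, 1.0000
Σ (Xₖ−Xₖ₋₁)(Yₖ+Yₖ₋₁) = (1/5)(0.1140+0.0000) + (1/5)(0.2650+0.1140) + (1/5)(0.4660+0.2650) + (1/5)(0.7290+0.4660) + (1/5)(1.0000+0.7290)
  = 0.0228 + 0.0758 + 0.1462 + 0.2390 + 0.3458 = 0.8296
G = 1 − 0.8296 = 0.1704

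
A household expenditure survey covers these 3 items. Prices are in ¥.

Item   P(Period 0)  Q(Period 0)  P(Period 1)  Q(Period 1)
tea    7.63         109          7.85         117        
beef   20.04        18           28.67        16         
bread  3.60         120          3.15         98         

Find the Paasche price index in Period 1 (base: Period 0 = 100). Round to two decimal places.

107.64

Paasche price index uses current-period quantities as weights.
ΣP(Period 1)·Q(Period 1) = 7.85×117 + 28.67×16 + 3.15×98 = 918.45 + 458.72 + 308.7 = 1685.87
ΣP(Period 0)·Q(Period 1) = 7.63×117 + 20.04×16 + 3.60×98 = 892.71 + 320.64 + 352.8 = 1566.15
Index = 1685.87 / 1566.15 × 100 = 107.6442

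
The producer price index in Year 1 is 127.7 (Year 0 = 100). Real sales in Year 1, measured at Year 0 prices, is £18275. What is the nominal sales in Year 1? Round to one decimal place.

Nominal = Real × (Index/100) = 18275 × (127.7/100)
        = 18275 × 1.277 = 23337.1750

23337.2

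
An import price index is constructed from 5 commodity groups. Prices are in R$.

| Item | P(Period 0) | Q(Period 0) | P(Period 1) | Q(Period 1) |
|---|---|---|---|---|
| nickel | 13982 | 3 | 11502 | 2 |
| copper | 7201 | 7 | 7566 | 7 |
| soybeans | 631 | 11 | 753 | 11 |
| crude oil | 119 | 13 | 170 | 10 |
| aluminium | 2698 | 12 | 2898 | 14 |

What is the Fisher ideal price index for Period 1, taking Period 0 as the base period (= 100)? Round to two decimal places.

Laspeyres component (base-period weights):
ΣP(Period 1)Q(Period 0) = 11502×3 + 7566×7 + 753×11 + 170×13 + 2898×12 = 34506 + 52962 + 8283 + 2210 + 34776 = 132737
ΣP(Period 0)Q(Period 0) = 13982×3 + 7201×7 + 631×11 + 119×13 + 2698×12 = 41946 + 50407 + 6941 + 1547 + 32376 = 133217
L = 132737 / 133217 × 100 = 99.6397
Paasche component (current-period weights):
ΣP(Period 1)Q(Period 1) = 11502×2 + 7566×7 + 753×11 + 170×10 + 2898×14 = 23004 + 52962 + 8283 + 1700 + 40572 = 126521
ΣP(Period 0)Q(Period 1) = 13982×2 + 7201×7 + 631×11 + 119×10 + 2698×14 = 27964 + 50407 + 6941 + 1190 + 37772 = 124274
P = 126521 / 124274 × 100 = 101.8081
Fisher = √(L × P) = √(99.6397 × 101.8081) = 100.7181

100.72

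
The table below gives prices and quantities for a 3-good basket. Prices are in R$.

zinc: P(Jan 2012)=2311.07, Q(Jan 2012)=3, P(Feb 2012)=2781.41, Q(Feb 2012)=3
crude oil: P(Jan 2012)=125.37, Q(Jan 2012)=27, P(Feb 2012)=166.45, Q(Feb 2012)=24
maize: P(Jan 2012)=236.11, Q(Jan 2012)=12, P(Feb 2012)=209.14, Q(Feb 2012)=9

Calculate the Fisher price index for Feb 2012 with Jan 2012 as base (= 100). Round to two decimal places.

117.28

Laspeyres component (base-period weights):
ΣP(Feb 2012)Q(Jan 2012) = 2781.41×3 + 166.45×27 + 209.14×12 = 8344.23 + 4494.15 + 2509.68 = 15348.06
ΣP(Jan 2012)Q(Jan 2012) = 2311.07×3 + 125.37×27 + 236.11×12 = 6933.21 + 3384.99 + 2833.32 = 13151.52
L = 15348.06 / 13151.52 × 100 = 116.7018
Paasche component (current-period weights):
ΣP(Feb 2012)Q(Feb 2012) = 2781.41×3 + 166.45×24 + 209.14×9 = 8344.23 + 3994.8 + 1882.26 = 14221.29
ΣP(Jan 2012)Q(Feb 2012) = 2311.07×3 + 125.37×24 + 236.11×9 = 6933.21 + 3008.88 + 2124.99 = 12067.08
P = 14221.29 / 12067.08 × 100 = 117.8520
Fisher = √(L × P) = √(116.7018 × 117.8520) = 117.2755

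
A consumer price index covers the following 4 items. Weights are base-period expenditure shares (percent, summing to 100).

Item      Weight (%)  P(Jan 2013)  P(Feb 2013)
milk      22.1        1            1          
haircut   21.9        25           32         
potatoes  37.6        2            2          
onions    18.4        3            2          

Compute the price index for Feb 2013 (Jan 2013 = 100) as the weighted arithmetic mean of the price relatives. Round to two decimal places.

milk: 22.1 × (1/1) = 22.1 × 1.000000 = 22.1000
haircut: 21.9 × (32/25) = 21.9 × 1.280000 = 28.0320
potatoes: 37.6 × (2/2) = 37.6 × 1.000000 = 37.6000
onions: 18.4 × (2/3) = 18.4 × 0.666667 = 12.2667
Index = Σ wᵢ·(p₁ᵢ/p₀ᵢ) = 22.1000 + 28.0320 + 37.6000 + 12.2667 = 99.9987

100.00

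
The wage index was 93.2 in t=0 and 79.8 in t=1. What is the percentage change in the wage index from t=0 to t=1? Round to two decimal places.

-14.38%

Change = (79.8 − 93.2) / 93.2 × 100
       = -13.4 / 93.2 × 100 = -14.3777%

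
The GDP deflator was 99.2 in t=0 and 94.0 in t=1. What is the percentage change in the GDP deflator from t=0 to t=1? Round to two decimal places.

-5.24%

Change = (94.0 − 99.2) / 99.2 × 100
       = -5.2 / 99.2 × 100 = -5.2419%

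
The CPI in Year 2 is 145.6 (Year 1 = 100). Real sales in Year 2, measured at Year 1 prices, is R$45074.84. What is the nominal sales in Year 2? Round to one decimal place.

65629.0

Nominal = Real × (Index/100) = 45074.84 × (145.6/100)
        = 45074.84 × 1.456 = 65628.9670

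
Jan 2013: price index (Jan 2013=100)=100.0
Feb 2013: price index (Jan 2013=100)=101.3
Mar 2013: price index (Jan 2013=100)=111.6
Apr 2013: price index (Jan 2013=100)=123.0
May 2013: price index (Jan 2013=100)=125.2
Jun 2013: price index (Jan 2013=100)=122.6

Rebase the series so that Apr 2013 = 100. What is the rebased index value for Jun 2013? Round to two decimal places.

99.67

Rebased(Jun 2013) = 122.6 / 123.0 × 100 = 99.6748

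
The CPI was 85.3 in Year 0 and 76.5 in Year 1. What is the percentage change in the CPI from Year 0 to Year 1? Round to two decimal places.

-10.32%

Change = (76.5 − 85.3) / 85.3 × 100
       = -8.8 / 85.3 × 100 = -10.3165%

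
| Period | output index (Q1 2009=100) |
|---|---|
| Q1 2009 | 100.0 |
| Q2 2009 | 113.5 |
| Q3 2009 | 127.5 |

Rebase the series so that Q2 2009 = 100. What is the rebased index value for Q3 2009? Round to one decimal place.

112.3

Rebased(Q3 2009) = 127.5 / 113.5 × 100 = 112.3348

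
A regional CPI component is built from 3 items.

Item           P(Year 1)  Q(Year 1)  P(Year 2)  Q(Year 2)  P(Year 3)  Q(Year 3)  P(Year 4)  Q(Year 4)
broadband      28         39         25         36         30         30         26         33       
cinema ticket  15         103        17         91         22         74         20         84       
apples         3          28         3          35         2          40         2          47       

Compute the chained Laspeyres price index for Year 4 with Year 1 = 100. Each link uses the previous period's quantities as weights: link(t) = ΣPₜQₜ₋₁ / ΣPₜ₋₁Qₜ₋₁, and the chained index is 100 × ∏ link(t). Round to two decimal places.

114.44

Link Year 1→Year 2:
ΣP(Year 2)Q(Year 1) = 25×39 + 17×103 + 3×28 = 975 + 1751 + 84 = 2810
ΣP(Year 1)Q(Year 1) = 28×39 + 15×103 + 3×28 = 1092 + 1545 + 84 = 2721
link = 2810/2721 = 1.032709
Link Year 2→Year 3:
ΣP(Year 3)Q(Year 2) = 30×36 + 22×91 + 2×35 = 1080 + 2002 + 70 = 3152
ΣP(Year 2)Q(Year 2) = 25×36 + 17×91 + 3×35 = 900 + 1547 + 105 = 2552
link = 3152/2552 = 1.235110
Link Year 3→Year 4:
ΣP(Year 4)Q(Year 3) = 26×30 + 20×74 + 2×40 = 780 + 1480 + 80 = 2340
ΣP(Year 3)Q(Year 3) = 30×30 + 22×74 + 2×40 = 900 + 1628 + 80 = 2608
link = 2340/2608 = 0.897239
Chained index = 100 × 1.032709 × 1.235110 × 0.897239 = 114.4436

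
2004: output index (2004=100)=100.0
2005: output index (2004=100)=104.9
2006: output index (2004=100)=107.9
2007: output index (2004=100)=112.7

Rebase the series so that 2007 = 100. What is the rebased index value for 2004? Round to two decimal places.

88.73

Rebased(2004) = 100.0 / 112.7 × 100 = 88.7311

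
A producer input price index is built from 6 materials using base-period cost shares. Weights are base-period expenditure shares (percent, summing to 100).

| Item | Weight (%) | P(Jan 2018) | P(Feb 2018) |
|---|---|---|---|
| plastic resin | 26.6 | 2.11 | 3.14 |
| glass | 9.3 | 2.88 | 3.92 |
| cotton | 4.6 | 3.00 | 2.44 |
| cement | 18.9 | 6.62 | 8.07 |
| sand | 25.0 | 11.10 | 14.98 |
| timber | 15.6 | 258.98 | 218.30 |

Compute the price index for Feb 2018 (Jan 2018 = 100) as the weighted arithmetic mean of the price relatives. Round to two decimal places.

125.91

plastic resin: 26.6 × (3.14/2.11) = 26.6 × 1.488152 = 39.5848
glass: 9.3 × (3.92/2.88) = 9.3 × 1.361111 = 12.6583
cotton: 4.6 × (2.44/3.00) = 4.6 × 0.813333 = 3.7413
cement: 18.9 × (8.07/6.62) = 18.9 × 1.219033 = 23.0397
sand: 25.0 × (14.98/11.10) = 25.0 × 1.349550 = 33.7387
timber: 15.6 × (218.30/258.98) = 15.6 × 0.842922 = 13.1496
Index = Σ wᵢ·(p₁ᵢ/p₀ᵢ) = 39.5848 + 12.6583 + 3.7413 + 23.0397 + 33.7387 + 13.1496 = 125.9126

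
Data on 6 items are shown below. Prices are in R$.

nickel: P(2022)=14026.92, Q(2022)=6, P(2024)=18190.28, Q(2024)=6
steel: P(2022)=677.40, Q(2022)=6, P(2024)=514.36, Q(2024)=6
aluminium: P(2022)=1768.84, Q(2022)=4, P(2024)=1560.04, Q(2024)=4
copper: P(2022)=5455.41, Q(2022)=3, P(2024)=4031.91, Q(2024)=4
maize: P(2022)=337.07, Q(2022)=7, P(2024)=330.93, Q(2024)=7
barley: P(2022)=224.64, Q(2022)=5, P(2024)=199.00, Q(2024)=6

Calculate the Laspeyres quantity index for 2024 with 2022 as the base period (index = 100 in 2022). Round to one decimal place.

104.9

Laspeyres quantity index uses base-period prices as weights.
ΣP(2022)·Q(2024) = 14026.92×6 + 677.40×6 + 1768.84×4 + 5455.41×4 + 337.07×7 + 224.64×6 = 84161.52 + 4064.4 + 7075.36 + 21821.64 + 2359.49 + 1347.84 = 120830.25
ΣP(2022)·Q(2022) = 14026.92×6 + 677.40×6 + 1768.84×4 + 5455.41×3 + 337.07×7 + 224.64×5 = 84161.52 + 4064.4 + 7075.36 + 16366.23 + 2359.49 + 1123.2 = 115150.2
Index = 120830.25 / 115150.2 × 100 = 104.9327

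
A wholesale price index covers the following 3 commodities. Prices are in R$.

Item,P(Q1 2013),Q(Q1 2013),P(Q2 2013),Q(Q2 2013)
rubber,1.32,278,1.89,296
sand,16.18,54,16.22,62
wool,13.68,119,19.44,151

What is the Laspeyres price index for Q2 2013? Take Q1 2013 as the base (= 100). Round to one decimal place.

Laspeyres price index uses base-period quantities as weights.
ΣP(Q2 2013)·Q(Q1 2013) = 1.89×278 + 16.22×54 + 19.44×119 = 525.42 + 875.88 + 2313.36 = 3714.66
ΣP(Q1 2013)·Q(Q1 2013) = 1.32×278 + 16.18×54 + 13.68×119 = 366.96 + 873.72 + 1627.92 = 2868.6
Index = 3714.66 / 2868.6 × 100 = 129.4938

129.5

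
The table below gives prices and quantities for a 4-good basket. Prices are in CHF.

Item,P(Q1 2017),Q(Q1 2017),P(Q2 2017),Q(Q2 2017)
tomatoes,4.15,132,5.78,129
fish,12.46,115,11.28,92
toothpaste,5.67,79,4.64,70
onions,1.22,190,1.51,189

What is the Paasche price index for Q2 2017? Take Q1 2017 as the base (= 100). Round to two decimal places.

103.66

Paasche price index uses current-period quantities as weights.
ΣP(Q2 2017)·Q(Q2 2017) = 5.78×129 + 11.28×92 + 4.64×70 + 1.51×189 = 745.62 + 1037.76 + 324.8 + 285.39 = 2393.57
ΣP(Q1 2017)·Q(Q2 2017) = 4.15×129 + 12.46×92 + 5.67×70 + 1.22×189 = 535.35 + 1146.32 + 396.9 + 230.58 = 2309.15
Index = 2393.57 / 2309.15 × 100 = 103.6559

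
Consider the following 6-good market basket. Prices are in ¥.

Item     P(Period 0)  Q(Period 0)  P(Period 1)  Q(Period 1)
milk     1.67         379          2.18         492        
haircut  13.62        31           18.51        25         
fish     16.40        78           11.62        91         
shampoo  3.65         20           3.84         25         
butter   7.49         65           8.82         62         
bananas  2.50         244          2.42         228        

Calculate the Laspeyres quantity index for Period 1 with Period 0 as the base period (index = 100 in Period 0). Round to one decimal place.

Laspeyres quantity index uses base-period prices as weights.
ΣP(Period 0)·Q(Period 1) = 1.67×492 + 13.62×25 + 16.40×91 + 3.65×25 + 7.49×62 + 2.50×228 = 821.64 + 340.5 + 1492.4 + 91.25 + 464.38 + 570 = 3780.17
ΣP(Period 0)·Q(Period 0) = 1.67×379 + 13.62×31 + 16.40×78 + 3.65×20 + 7.49×65 + 2.50×244 = 632.93 + 422.22 + 1279.2 + 73 + 486.85 + 610 = 3504.2
Index = 3780.17 / 3504.2 × 100 = 107.8754

107.9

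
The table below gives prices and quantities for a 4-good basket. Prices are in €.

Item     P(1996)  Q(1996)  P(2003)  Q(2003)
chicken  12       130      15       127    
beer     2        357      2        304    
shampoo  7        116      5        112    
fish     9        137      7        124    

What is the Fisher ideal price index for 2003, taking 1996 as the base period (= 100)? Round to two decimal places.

Laspeyres component (base-period weights):
ΣP(2003)Q(1996) = 15×130 + 2×357 + 5×116 + 7×137 = 1950 + 714 + 580 + 959 = 4203
ΣP(1996)Q(1996) = 12×130 + 2×357 + 7×116 + 9×137 = 1560 + 714 + 812 + 1233 = 4319
L = 4203 / 4319 × 100 = 97.3142
Paasche component (current-period weights):
ΣP(2003)Q(2003) = 15×127 + 2×304 + 5×112 + 7×124 = 1905 + 608 + 560 + 868 = 3941
ΣP(1996)Q(2003) = 12×127 + 2×304 + 7×112 + 9×124 = 1524 + 608 + 784 + 1116 = 4032
P = 3941 / 4032 × 100 = 97.7431
Fisher = √(L × P) = √(97.3142 × 97.7431) = 97.5284

97.53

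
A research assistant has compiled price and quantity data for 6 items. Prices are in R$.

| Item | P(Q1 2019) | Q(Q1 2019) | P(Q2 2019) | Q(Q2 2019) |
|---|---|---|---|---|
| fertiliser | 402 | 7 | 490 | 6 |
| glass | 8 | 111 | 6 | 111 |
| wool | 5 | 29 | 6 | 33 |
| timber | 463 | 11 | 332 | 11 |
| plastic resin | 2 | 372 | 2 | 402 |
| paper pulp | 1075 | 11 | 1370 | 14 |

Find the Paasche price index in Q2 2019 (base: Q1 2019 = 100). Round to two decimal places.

Paasche price index uses current-period quantities as weights.
ΣP(Q2 2019)·Q(Q2 2019) = 490×6 + 6×111 + 6×33 + 332×11 + 2×402 + 1370×14 = 2940 + 666 + 198 + 3652 + 804 + 19180 = 27440
ΣP(Q1 2019)·Q(Q2 2019) = 402×6 + 8×111 + 5×33 + 463×11 + 2×402 + 1075×14 = 2412 + 888 + 165 + 5093 + 804 + 15050 = 24412
Index = 27440 / 24412 × 100 = 112.4037

112.40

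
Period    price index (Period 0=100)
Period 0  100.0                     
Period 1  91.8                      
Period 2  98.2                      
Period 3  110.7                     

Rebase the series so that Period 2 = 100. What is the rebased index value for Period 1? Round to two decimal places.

93.48

Rebased(Period 1) = 91.8 / 98.2 × 100 = 93.4827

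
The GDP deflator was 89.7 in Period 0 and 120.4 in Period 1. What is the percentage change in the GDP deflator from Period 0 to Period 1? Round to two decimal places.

Change = (120.4 − 89.7) / 89.7 × 100
       = 30.7 / 89.7 × 100 = 34.2252%

34.23%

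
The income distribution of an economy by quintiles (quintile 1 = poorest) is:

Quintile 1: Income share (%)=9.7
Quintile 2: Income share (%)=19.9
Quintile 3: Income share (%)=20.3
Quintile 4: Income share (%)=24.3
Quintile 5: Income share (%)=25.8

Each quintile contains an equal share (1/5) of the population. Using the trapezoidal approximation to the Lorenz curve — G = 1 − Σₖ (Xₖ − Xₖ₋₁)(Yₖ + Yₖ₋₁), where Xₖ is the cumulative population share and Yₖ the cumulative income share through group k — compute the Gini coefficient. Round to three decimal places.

0.146

Cumulative income shares Yₖ: 0.0970, 0.2960, 0.4990, 0.7420, 1.0000
Σ (Xₖ−Xₖ₋₁)(Yₖ+Yₖ₋₁) = (1/5)(0.0970+0.0000) + (1/5)(0.2960+0.0970) + (1/5)(0.4990+0.2960) + (1/5)(0.7420+0.4990) + (1/5)(1.0000+0.7420)
  = 0.0194 + 0.0786 + 0.1590 + 0.2482 + 0.3484 = 0.8536
G = 1 − 0.8536 = 0.1464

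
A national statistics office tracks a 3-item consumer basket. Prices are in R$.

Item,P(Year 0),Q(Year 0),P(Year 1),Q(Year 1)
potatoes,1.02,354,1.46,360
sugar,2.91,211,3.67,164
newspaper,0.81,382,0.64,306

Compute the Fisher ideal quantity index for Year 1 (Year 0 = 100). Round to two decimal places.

85.60

Laspeyres component (base-period weights):
ΣP(Year 0)Q(Year 1) = 1.02×360 + 2.91×164 + 0.81×306 = 367.2 + 477.24 + 247.86 = 1092.3
ΣP(Year 0)Q(Year 0) = 1.02×354 + 2.91×211 + 0.81×382 = 361.08 + 614.01 + 309.42 = 1284.51
L = 1092.3 / 1284.51 × 100 = 85.0363
Paasche component (current-period weights):
ΣP(Year 1)Q(Year 1) = 1.46×360 + 3.67×164 + 0.64×306 = 525.6 + 601.88 + 195.84 = 1323.32
ΣP(Year 1)Q(Year 0) = 1.46×354 + 3.67×211 + 0.64×382 = 516.84 + 774.37 + 244.48 = 1535.69
P = 1323.32 / 1535.69 × 100 = 86.1710
Fisher = √(L × P) = √(85.0363 × 86.1710) = 85.6018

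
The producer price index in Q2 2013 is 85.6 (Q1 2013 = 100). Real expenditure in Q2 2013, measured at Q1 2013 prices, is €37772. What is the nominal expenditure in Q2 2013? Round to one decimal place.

Nominal = Real × (Index/100) = 37772 × (85.6/100)
        = 37772 × 0.856 = 32332.8320

32332.8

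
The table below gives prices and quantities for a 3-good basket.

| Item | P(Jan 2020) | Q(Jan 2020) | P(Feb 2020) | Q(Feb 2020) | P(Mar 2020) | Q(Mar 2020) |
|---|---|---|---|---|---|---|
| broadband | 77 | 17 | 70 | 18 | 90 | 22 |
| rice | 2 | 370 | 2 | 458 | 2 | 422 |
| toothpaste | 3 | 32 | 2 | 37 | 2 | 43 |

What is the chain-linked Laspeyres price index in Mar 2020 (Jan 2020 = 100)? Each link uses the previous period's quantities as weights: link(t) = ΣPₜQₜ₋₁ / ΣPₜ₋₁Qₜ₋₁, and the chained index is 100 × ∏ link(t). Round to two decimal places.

107.83

Link Jan 2020→Feb 2020:
ΣP(Feb 2020)Q(Jan 2020) = 70×17 + 2×370 + 2×32 = 1190 + 740 + 64 = 1994
ΣP(Jan 2020)Q(Jan 2020) = 77×17 + 2×370 + 3×32 = 1309 + 740 + 96 = 2145
link = 1994/2145 = 0.929604
Link Feb 2020→Mar 2020:
ΣP(Mar 2020)Q(Feb 2020) = 90×18 + 2×458 + 2×37 = 1620 + 916 + 74 = 2610
ΣP(Feb 2020)Q(Feb 2020) = 70×18 + 2×458 + 2×37 = 1260 + 916 + 74 = 2250
link = 2610/2250 = 1.160000
Chained index = 100 × 0.929604 × 1.160000 = 107.8340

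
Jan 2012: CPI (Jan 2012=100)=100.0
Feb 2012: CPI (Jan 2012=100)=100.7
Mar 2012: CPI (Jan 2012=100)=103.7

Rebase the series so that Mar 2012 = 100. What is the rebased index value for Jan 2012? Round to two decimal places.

96.43

Rebased(Jan 2012) = 100.0 / 103.7 × 100 = 96.4320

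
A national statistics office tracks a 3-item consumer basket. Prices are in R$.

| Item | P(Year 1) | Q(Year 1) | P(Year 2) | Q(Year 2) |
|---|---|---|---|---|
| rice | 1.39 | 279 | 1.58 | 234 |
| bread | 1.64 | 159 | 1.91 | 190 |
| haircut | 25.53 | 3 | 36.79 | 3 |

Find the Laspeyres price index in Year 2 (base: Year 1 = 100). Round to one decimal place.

Laspeyres price index uses base-period quantities as weights.
ΣP(Year 2)·Q(Year 1) = 1.58×279 + 1.91×159 + 36.79×3 = 440.82 + 303.69 + 110.37 = 854.88
ΣP(Year 1)·Q(Year 1) = 1.39×279 + 1.64×159 + 25.53×3 = 387.81 + 260.76 + 76.59 = 725.16
Index = 854.88 / 725.16 × 100 = 117.8885

117.9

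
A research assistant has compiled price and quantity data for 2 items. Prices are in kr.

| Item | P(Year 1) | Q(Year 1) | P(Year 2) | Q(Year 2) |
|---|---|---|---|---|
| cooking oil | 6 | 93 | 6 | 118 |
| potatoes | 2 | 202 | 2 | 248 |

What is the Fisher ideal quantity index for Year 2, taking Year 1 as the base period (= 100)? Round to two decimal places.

Laspeyres component (base-period weights):
ΣP(Year 1)Q(Year 2) = 6×118 + 2×248 = 708 + 496 = 1204
ΣP(Year 1)Q(Year 1) = 6×93 + 2×202 = 558 + 404 = 962
L = 1204 / 962 × 100 = 125.1559
Paasche component (current-period weights):
ΣP(Year 2)Q(Year 2) = 6×118 + 2×248 = 708 + 496 = 1204
ΣP(Year 2)Q(Year 1) = 6×93 + 2×202 = 558 + 404 = 962
P = 1204 / 962 × 100 = 125.1559
Fisher = √(L × P) = √(125.1559 × 125.1559) = 125.1559

125.16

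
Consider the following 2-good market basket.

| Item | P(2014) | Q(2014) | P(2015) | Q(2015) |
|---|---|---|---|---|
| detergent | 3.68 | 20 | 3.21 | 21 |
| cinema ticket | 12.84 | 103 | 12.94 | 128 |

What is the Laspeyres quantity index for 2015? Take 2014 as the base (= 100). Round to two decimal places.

123.26

Laspeyres quantity index uses base-period prices as weights.
ΣP(2014)·Q(2015) = 3.68×21 + 12.84×128 = 77.28 + 1643.52 = 1720.8
ΣP(2014)·Q(2014) = 3.68×20 + 12.84×103 = 73.6 + 1322.52 = 1396.12
Index = 1720.8 / 1396.12 × 100 = 123.2559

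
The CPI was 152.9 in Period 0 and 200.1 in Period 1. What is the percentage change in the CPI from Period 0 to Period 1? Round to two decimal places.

30.87%

Change = (200.1 − 152.9) / 152.9 × 100
       = 47.2 / 152.9 × 100 = 30.8698%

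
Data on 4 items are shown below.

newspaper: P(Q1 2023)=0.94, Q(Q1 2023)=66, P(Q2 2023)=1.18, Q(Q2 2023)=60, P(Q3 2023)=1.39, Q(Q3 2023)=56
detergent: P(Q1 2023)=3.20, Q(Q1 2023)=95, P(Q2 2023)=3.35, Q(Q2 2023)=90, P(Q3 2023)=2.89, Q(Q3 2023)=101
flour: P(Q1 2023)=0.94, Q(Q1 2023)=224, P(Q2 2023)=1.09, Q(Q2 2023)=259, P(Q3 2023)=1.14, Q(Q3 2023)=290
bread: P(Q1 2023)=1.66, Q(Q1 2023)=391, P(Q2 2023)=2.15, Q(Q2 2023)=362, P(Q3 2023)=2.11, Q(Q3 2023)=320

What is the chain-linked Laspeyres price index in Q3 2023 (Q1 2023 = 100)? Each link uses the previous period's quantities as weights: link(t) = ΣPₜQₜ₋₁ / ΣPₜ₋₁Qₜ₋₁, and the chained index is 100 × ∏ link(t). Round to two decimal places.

Link Q1 2023→Q2 2023:
ΣP(Q2 2023)Q(Q1 2023) = 1.18×66 + 3.35×95 + 1.09×224 + 2.15×391 = 77.88 + 318.25 + 244.16 + 840.65 = 1480.94
ΣP(Q1 2023)Q(Q1 2023) = 0.94×66 + 3.20×95 + 0.94×224 + 1.66×391 = 62.04 + 304 + 210.56 + 649.06 = 1225.66
link = 1480.94/1225.66 = 1.208280
Link Q2 2023→Q3 2023:
ΣP(Q3 2023)Q(Q2 2023) = 1.39×60 + 2.89×90 + 1.14×259 + 2.11×362 = 83.4 + 260.1 + 295.26 + 763.82 = 1402.58
ΣP(Q2 2023)Q(Q2 2023) = 1.18×60 + 3.35×90 + 1.09×259 + 2.15×362 = 70.8 + 301.5 + 282.31 + 778.3 = 1432.91
link = 1402.58/1432.91 = 0.978833
Chained index = 100 × 1.208280 × 0.978833 = 118.2704

118.27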